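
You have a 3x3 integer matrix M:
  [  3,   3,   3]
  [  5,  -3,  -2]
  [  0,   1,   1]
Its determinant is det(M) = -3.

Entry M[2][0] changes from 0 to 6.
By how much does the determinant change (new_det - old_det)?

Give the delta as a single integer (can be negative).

Cofactor C_20 = 3
Entry delta = 6 - 0 = 6
Det delta = entry_delta * cofactor = 6 * 3 = 18

Answer: 18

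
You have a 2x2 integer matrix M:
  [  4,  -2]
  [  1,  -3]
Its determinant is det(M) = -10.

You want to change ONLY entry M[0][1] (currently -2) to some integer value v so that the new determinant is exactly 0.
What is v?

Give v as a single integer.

det is linear in entry M[0][1]: det = old_det + (v - -2) * C_01
Cofactor C_01 = -1
Want det = 0: -10 + (v - -2) * -1 = 0
  (v - -2) = 10 / -1 = -10
  v = -2 + (-10) = -12

Answer: -12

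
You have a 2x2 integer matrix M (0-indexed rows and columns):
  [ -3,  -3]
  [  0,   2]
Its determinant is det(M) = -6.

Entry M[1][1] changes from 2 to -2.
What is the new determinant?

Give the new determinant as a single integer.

Answer: 6

Derivation:
det is linear in row 1: changing M[1][1] by delta changes det by delta * cofactor(1,1).
Cofactor C_11 = (-1)^(1+1) * minor(1,1) = -3
Entry delta = -2 - 2 = -4
Det delta = -4 * -3 = 12
New det = -6 + 12 = 6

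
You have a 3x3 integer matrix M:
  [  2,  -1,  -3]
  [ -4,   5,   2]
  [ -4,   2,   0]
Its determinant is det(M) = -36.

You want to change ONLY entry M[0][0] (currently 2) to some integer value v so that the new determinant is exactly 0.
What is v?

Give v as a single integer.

Answer: -7

Derivation:
det is linear in entry M[0][0]: det = old_det + (v - 2) * C_00
Cofactor C_00 = -4
Want det = 0: -36 + (v - 2) * -4 = 0
  (v - 2) = 36 / -4 = -9
  v = 2 + (-9) = -7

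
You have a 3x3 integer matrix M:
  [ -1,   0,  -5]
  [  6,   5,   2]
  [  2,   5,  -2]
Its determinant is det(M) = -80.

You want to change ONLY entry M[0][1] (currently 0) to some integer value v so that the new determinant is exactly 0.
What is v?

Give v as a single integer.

det is linear in entry M[0][1]: det = old_det + (v - 0) * C_01
Cofactor C_01 = 16
Want det = 0: -80 + (v - 0) * 16 = 0
  (v - 0) = 80 / 16 = 5
  v = 0 + (5) = 5

Answer: 5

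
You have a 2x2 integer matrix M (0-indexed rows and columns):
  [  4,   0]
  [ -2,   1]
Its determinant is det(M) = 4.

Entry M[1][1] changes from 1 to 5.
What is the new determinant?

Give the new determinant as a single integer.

det is linear in row 1: changing M[1][1] by delta changes det by delta * cofactor(1,1).
Cofactor C_11 = (-1)^(1+1) * minor(1,1) = 4
Entry delta = 5 - 1 = 4
Det delta = 4 * 4 = 16
New det = 4 + 16 = 20

Answer: 20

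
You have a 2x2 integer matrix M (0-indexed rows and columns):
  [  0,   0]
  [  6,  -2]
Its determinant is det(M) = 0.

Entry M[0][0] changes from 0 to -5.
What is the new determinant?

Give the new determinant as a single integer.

det is linear in row 0: changing M[0][0] by delta changes det by delta * cofactor(0,0).
Cofactor C_00 = (-1)^(0+0) * minor(0,0) = -2
Entry delta = -5 - 0 = -5
Det delta = -5 * -2 = 10
New det = 0 + 10 = 10

Answer: 10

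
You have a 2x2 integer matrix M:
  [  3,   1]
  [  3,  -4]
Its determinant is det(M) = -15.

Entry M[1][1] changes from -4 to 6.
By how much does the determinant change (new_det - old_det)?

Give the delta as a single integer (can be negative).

Cofactor C_11 = 3
Entry delta = 6 - -4 = 10
Det delta = entry_delta * cofactor = 10 * 3 = 30

Answer: 30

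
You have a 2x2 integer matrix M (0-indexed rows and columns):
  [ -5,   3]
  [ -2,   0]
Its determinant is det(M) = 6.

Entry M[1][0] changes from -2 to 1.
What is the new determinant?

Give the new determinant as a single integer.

Answer: -3

Derivation:
det is linear in row 1: changing M[1][0] by delta changes det by delta * cofactor(1,0).
Cofactor C_10 = (-1)^(1+0) * minor(1,0) = -3
Entry delta = 1 - -2 = 3
Det delta = 3 * -3 = -9
New det = 6 + -9 = -3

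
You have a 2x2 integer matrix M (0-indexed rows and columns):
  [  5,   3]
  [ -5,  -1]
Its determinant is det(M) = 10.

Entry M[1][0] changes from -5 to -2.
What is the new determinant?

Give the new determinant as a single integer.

det is linear in row 1: changing M[1][0] by delta changes det by delta * cofactor(1,0).
Cofactor C_10 = (-1)^(1+0) * minor(1,0) = -3
Entry delta = -2 - -5 = 3
Det delta = 3 * -3 = -9
New det = 10 + -9 = 1

Answer: 1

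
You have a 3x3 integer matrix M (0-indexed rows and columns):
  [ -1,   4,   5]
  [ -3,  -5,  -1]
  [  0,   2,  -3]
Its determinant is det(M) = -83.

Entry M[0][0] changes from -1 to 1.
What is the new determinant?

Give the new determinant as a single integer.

Answer: -49

Derivation:
det is linear in row 0: changing M[0][0] by delta changes det by delta * cofactor(0,0).
Cofactor C_00 = (-1)^(0+0) * minor(0,0) = 17
Entry delta = 1 - -1 = 2
Det delta = 2 * 17 = 34
New det = -83 + 34 = -49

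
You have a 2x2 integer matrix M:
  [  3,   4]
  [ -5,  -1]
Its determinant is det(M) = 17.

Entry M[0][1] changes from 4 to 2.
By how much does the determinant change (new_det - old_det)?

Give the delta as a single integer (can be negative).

Answer: -10

Derivation:
Cofactor C_01 = 5
Entry delta = 2 - 4 = -2
Det delta = entry_delta * cofactor = -2 * 5 = -10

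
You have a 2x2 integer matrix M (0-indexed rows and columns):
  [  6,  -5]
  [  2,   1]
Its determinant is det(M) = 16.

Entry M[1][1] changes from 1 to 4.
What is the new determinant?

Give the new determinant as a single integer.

Answer: 34

Derivation:
det is linear in row 1: changing M[1][1] by delta changes det by delta * cofactor(1,1).
Cofactor C_11 = (-1)^(1+1) * minor(1,1) = 6
Entry delta = 4 - 1 = 3
Det delta = 3 * 6 = 18
New det = 16 + 18 = 34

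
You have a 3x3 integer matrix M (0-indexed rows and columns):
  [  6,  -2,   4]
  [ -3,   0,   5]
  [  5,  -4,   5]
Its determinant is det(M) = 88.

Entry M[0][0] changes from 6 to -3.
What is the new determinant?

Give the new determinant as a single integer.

Answer: -92

Derivation:
det is linear in row 0: changing M[0][0] by delta changes det by delta * cofactor(0,0).
Cofactor C_00 = (-1)^(0+0) * minor(0,0) = 20
Entry delta = -3 - 6 = -9
Det delta = -9 * 20 = -180
New det = 88 + -180 = -92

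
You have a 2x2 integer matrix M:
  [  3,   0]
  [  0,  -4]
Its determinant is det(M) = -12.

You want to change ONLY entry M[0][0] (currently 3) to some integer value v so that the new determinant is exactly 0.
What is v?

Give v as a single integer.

det is linear in entry M[0][0]: det = old_det + (v - 3) * C_00
Cofactor C_00 = -4
Want det = 0: -12 + (v - 3) * -4 = 0
  (v - 3) = 12 / -4 = -3
  v = 3 + (-3) = 0

Answer: 0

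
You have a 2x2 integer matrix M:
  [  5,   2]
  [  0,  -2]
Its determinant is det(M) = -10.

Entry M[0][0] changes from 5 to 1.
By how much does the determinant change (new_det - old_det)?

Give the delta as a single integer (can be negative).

Answer: 8

Derivation:
Cofactor C_00 = -2
Entry delta = 1 - 5 = -4
Det delta = entry_delta * cofactor = -4 * -2 = 8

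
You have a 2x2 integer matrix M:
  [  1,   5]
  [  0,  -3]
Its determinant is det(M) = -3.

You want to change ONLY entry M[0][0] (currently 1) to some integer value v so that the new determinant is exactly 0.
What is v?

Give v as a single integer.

Answer: 0

Derivation:
det is linear in entry M[0][0]: det = old_det + (v - 1) * C_00
Cofactor C_00 = -3
Want det = 0: -3 + (v - 1) * -3 = 0
  (v - 1) = 3 / -3 = -1
  v = 1 + (-1) = 0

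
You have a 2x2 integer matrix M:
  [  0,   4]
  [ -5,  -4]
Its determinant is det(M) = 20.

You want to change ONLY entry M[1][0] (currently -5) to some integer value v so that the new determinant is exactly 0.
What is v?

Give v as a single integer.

det is linear in entry M[1][0]: det = old_det + (v - -5) * C_10
Cofactor C_10 = -4
Want det = 0: 20 + (v - -5) * -4 = 0
  (v - -5) = -20 / -4 = 5
  v = -5 + (5) = 0

Answer: 0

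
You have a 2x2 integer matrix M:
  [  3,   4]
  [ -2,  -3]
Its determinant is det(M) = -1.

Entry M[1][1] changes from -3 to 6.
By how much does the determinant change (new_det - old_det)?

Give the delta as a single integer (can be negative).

Cofactor C_11 = 3
Entry delta = 6 - -3 = 9
Det delta = entry_delta * cofactor = 9 * 3 = 27

Answer: 27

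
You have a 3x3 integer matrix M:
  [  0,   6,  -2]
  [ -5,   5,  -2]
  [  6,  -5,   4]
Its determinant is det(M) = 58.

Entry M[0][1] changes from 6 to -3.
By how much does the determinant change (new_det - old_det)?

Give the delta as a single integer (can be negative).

Cofactor C_01 = 8
Entry delta = -3 - 6 = -9
Det delta = entry_delta * cofactor = -9 * 8 = -72

Answer: -72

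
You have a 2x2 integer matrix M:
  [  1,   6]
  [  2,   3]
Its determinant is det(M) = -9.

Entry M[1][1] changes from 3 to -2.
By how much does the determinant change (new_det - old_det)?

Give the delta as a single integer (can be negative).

Cofactor C_11 = 1
Entry delta = -2 - 3 = -5
Det delta = entry_delta * cofactor = -5 * 1 = -5

Answer: -5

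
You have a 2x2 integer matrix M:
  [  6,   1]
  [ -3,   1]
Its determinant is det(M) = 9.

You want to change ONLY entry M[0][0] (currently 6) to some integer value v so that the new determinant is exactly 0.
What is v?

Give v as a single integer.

Answer: -3

Derivation:
det is linear in entry M[0][0]: det = old_det + (v - 6) * C_00
Cofactor C_00 = 1
Want det = 0: 9 + (v - 6) * 1 = 0
  (v - 6) = -9 / 1 = -9
  v = 6 + (-9) = -3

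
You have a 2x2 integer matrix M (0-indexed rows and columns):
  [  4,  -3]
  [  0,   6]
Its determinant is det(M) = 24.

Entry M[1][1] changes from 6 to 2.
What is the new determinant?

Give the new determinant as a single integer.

Answer: 8

Derivation:
det is linear in row 1: changing M[1][1] by delta changes det by delta * cofactor(1,1).
Cofactor C_11 = (-1)^(1+1) * minor(1,1) = 4
Entry delta = 2 - 6 = -4
Det delta = -4 * 4 = -16
New det = 24 + -16 = 8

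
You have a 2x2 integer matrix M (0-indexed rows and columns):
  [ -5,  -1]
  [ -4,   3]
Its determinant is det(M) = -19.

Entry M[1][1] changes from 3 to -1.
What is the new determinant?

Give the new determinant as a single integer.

det is linear in row 1: changing M[1][1] by delta changes det by delta * cofactor(1,1).
Cofactor C_11 = (-1)^(1+1) * minor(1,1) = -5
Entry delta = -1 - 3 = -4
Det delta = -4 * -5 = 20
New det = -19 + 20 = 1

Answer: 1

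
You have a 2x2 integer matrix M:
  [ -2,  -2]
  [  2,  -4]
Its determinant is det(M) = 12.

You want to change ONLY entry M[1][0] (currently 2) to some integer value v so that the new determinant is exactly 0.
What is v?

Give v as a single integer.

Answer: -4

Derivation:
det is linear in entry M[1][0]: det = old_det + (v - 2) * C_10
Cofactor C_10 = 2
Want det = 0: 12 + (v - 2) * 2 = 0
  (v - 2) = -12 / 2 = -6
  v = 2 + (-6) = -4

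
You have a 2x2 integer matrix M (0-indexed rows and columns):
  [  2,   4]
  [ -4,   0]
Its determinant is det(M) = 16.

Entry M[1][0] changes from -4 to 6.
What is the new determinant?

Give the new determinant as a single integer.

Answer: -24

Derivation:
det is linear in row 1: changing M[1][0] by delta changes det by delta * cofactor(1,0).
Cofactor C_10 = (-1)^(1+0) * minor(1,0) = -4
Entry delta = 6 - -4 = 10
Det delta = 10 * -4 = -40
New det = 16 + -40 = -24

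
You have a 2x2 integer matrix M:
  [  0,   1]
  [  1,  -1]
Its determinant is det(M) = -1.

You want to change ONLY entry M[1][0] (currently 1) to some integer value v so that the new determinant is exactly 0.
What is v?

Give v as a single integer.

det is linear in entry M[1][0]: det = old_det + (v - 1) * C_10
Cofactor C_10 = -1
Want det = 0: -1 + (v - 1) * -1 = 0
  (v - 1) = 1 / -1 = -1
  v = 1 + (-1) = 0

Answer: 0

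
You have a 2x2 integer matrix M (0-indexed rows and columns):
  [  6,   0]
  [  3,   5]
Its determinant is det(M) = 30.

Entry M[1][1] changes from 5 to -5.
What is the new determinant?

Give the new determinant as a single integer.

det is linear in row 1: changing M[1][1] by delta changes det by delta * cofactor(1,1).
Cofactor C_11 = (-1)^(1+1) * minor(1,1) = 6
Entry delta = -5 - 5 = -10
Det delta = -10 * 6 = -60
New det = 30 + -60 = -30

Answer: -30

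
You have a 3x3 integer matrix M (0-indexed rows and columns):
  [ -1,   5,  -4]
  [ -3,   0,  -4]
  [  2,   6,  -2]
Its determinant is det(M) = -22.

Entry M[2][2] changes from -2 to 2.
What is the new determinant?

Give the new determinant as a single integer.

det is linear in row 2: changing M[2][2] by delta changes det by delta * cofactor(2,2).
Cofactor C_22 = (-1)^(2+2) * minor(2,2) = 15
Entry delta = 2 - -2 = 4
Det delta = 4 * 15 = 60
New det = -22 + 60 = 38

Answer: 38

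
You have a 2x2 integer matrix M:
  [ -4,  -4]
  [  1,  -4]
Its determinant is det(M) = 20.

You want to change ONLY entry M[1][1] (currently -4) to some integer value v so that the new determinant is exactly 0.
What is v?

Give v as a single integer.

det is linear in entry M[1][1]: det = old_det + (v - -4) * C_11
Cofactor C_11 = -4
Want det = 0: 20 + (v - -4) * -4 = 0
  (v - -4) = -20 / -4 = 5
  v = -4 + (5) = 1

Answer: 1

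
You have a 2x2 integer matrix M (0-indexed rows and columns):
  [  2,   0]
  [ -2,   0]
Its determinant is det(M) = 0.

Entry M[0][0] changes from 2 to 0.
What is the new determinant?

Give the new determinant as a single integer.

Answer: 0

Derivation:
det is linear in row 0: changing M[0][0] by delta changes det by delta * cofactor(0,0).
Cofactor C_00 = (-1)^(0+0) * minor(0,0) = 0
Entry delta = 0 - 2 = -2
Det delta = -2 * 0 = 0
New det = 0 + 0 = 0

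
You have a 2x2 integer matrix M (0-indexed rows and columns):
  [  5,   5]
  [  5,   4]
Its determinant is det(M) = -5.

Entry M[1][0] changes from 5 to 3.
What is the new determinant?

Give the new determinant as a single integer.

det is linear in row 1: changing M[1][0] by delta changes det by delta * cofactor(1,0).
Cofactor C_10 = (-1)^(1+0) * minor(1,0) = -5
Entry delta = 3 - 5 = -2
Det delta = -2 * -5 = 10
New det = -5 + 10 = 5

Answer: 5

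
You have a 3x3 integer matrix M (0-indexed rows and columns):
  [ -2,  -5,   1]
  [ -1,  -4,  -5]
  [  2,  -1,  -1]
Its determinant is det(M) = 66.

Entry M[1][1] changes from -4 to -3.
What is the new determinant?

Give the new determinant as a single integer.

Answer: 66

Derivation:
det is linear in row 1: changing M[1][1] by delta changes det by delta * cofactor(1,1).
Cofactor C_11 = (-1)^(1+1) * minor(1,1) = 0
Entry delta = -3 - -4 = 1
Det delta = 1 * 0 = 0
New det = 66 + 0 = 66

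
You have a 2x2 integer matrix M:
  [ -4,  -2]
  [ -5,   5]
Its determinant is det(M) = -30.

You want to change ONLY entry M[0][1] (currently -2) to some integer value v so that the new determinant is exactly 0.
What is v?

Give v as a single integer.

det is linear in entry M[0][1]: det = old_det + (v - -2) * C_01
Cofactor C_01 = 5
Want det = 0: -30 + (v - -2) * 5 = 0
  (v - -2) = 30 / 5 = 6
  v = -2 + (6) = 4

Answer: 4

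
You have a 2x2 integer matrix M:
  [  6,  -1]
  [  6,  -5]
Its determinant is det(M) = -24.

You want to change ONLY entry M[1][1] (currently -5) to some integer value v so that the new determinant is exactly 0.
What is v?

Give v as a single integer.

Answer: -1

Derivation:
det is linear in entry M[1][1]: det = old_det + (v - -5) * C_11
Cofactor C_11 = 6
Want det = 0: -24 + (v - -5) * 6 = 0
  (v - -5) = 24 / 6 = 4
  v = -5 + (4) = -1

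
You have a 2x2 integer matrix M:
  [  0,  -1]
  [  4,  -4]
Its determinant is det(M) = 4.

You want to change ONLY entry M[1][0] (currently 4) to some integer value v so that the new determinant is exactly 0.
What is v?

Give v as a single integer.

Answer: 0

Derivation:
det is linear in entry M[1][0]: det = old_det + (v - 4) * C_10
Cofactor C_10 = 1
Want det = 0: 4 + (v - 4) * 1 = 0
  (v - 4) = -4 / 1 = -4
  v = 4 + (-4) = 0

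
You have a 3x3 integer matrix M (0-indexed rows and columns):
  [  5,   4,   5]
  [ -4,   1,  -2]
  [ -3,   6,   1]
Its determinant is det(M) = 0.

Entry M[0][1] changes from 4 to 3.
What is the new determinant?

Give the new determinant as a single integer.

Answer: -10

Derivation:
det is linear in row 0: changing M[0][1] by delta changes det by delta * cofactor(0,1).
Cofactor C_01 = (-1)^(0+1) * minor(0,1) = 10
Entry delta = 3 - 4 = -1
Det delta = -1 * 10 = -10
New det = 0 + -10 = -10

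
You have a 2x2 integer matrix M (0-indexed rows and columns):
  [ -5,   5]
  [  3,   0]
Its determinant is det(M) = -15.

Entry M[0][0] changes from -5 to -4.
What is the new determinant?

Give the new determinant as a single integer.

det is linear in row 0: changing M[0][0] by delta changes det by delta * cofactor(0,0).
Cofactor C_00 = (-1)^(0+0) * minor(0,0) = 0
Entry delta = -4 - -5 = 1
Det delta = 1 * 0 = 0
New det = -15 + 0 = -15

Answer: -15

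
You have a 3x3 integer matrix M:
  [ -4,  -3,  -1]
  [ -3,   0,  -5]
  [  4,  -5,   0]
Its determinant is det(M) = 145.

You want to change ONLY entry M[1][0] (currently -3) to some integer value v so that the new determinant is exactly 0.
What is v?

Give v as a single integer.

Answer: -32

Derivation:
det is linear in entry M[1][0]: det = old_det + (v - -3) * C_10
Cofactor C_10 = 5
Want det = 0: 145 + (v - -3) * 5 = 0
  (v - -3) = -145 / 5 = -29
  v = -3 + (-29) = -32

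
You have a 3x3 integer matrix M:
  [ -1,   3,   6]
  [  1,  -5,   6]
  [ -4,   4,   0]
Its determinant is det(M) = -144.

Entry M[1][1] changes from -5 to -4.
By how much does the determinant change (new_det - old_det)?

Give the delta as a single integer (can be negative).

Cofactor C_11 = 24
Entry delta = -4 - -5 = 1
Det delta = entry_delta * cofactor = 1 * 24 = 24

Answer: 24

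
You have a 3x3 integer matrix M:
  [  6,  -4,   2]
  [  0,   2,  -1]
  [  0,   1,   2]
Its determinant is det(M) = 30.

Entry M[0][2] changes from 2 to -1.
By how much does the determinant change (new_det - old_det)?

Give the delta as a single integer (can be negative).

Cofactor C_02 = 0
Entry delta = -1 - 2 = -3
Det delta = entry_delta * cofactor = -3 * 0 = 0

Answer: 0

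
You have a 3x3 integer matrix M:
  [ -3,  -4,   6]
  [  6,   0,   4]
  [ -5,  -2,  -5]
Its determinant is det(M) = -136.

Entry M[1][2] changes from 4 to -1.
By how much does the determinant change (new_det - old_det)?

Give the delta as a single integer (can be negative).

Answer: -70

Derivation:
Cofactor C_12 = 14
Entry delta = -1 - 4 = -5
Det delta = entry_delta * cofactor = -5 * 14 = -70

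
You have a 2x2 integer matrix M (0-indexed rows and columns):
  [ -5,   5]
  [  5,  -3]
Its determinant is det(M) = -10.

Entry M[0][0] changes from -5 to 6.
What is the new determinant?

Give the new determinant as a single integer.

det is linear in row 0: changing M[0][0] by delta changes det by delta * cofactor(0,0).
Cofactor C_00 = (-1)^(0+0) * minor(0,0) = -3
Entry delta = 6 - -5 = 11
Det delta = 11 * -3 = -33
New det = -10 + -33 = -43

Answer: -43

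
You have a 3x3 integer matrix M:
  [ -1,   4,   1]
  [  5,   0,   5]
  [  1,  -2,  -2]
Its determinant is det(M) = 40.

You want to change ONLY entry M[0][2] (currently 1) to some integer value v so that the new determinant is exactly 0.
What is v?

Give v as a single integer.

Answer: 5

Derivation:
det is linear in entry M[0][2]: det = old_det + (v - 1) * C_02
Cofactor C_02 = -10
Want det = 0: 40 + (v - 1) * -10 = 0
  (v - 1) = -40 / -10 = 4
  v = 1 + (4) = 5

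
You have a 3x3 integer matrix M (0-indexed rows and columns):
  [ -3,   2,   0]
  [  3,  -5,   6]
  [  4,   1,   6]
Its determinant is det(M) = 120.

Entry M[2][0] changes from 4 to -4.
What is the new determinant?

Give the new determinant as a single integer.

det is linear in row 2: changing M[2][0] by delta changes det by delta * cofactor(2,0).
Cofactor C_20 = (-1)^(2+0) * minor(2,0) = 12
Entry delta = -4 - 4 = -8
Det delta = -8 * 12 = -96
New det = 120 + -96 = 24

Answer: 24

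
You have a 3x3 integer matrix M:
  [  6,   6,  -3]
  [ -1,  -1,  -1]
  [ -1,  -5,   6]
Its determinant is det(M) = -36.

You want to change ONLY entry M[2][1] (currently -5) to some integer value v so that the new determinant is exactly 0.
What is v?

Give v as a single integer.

det is linear in entry M[2][1]: det = old_det + (v - -5) * C_21
Cofactor C_21 = 9
Want det = 0: -36 + (v - -5) * 9 = 0
  (v - -5) = 36 / 9 = 4
  v = -5 + (4) = -1

Answer: -1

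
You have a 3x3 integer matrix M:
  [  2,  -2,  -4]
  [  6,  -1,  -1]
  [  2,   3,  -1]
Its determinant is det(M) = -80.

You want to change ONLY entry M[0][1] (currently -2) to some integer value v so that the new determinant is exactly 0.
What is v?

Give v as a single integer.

Answer: 18

Derivation:
det is linear in entry M[0][1]: det = old_det + (v - -2) * C_01
Cofactor C_01 = 4
Want det = 0: -80 + (v - -2) * 4 = 0
  (v - -2) = 80 / 4 = 20
  v = -2 + (20) = 18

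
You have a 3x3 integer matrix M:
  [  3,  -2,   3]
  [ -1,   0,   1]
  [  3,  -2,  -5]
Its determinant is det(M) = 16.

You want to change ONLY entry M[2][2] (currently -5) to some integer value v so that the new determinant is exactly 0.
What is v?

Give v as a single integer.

Answer: 3

Derivation:
det is linear in entry M[2][2]: det = old_det + (v - -5) * C_22
Cofactor C_22 = -2
Want det = 0: 16 + (v - -5) * -2 = 0
  (v - -5) = -16 / -2 = 8
  v = -5 + (8) = 3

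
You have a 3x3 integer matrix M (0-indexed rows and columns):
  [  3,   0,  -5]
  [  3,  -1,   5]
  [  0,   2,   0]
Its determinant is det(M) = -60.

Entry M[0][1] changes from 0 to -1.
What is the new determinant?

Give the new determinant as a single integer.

Answer: -60

Derivation:
det is linear in row 0: changing M[0][1] by delta changes det by delta * cofactor(0,1).
Cofactor C_01 = (-1)^(0+1) * minor(0,1) = 0
Entry delta = -1 - 0 = -1
Det delta = -1 * 0 = 0
New det = -60 + 0 = -60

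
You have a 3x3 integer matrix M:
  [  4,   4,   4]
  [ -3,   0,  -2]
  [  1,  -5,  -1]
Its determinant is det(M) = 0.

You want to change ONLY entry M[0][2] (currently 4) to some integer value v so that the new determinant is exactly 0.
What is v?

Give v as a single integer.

Answer: 4

Derivation:
det is linear in entry M[0][2]: det = old_det + (v - 4) * C_02
Cofactor C_02 = 15
Want det = 0: 0 + (v - 4) * 15 = 0
  (v - 4) = 0 / 15 = 0
  v = 4 + (0) = 4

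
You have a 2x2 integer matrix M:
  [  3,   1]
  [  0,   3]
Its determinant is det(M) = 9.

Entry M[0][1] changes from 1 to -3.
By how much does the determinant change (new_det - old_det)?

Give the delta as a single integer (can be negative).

Answer: 0

Derivation:
Cofactor C_01 = 0
Entry delta = -3 - 1 = -4
Det delta = entry_delta * cofactor = -4 * 0 = 0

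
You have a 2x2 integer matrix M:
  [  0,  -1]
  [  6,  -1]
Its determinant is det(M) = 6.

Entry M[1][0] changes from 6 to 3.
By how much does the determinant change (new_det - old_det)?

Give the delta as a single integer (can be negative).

Answer: -3

Derivation:
Cofactor C_10 = 1
Entry delta = 3 - 6 = -3
Det delta = entry_delta * cofactor = -3 * 1 = -3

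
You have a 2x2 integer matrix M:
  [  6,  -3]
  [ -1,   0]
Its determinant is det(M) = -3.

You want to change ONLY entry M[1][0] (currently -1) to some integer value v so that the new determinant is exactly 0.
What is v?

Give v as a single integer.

det is linear in entry M[1][0]: det = old_det + (v - -1) * C_10
Cofactor C_10 = 3
Want det = 0: -3 + (v - -1) * 3 = 0
  (v - -1) = 3 / 3 = 1
  v = -1 + (1) = 0

Answer: 0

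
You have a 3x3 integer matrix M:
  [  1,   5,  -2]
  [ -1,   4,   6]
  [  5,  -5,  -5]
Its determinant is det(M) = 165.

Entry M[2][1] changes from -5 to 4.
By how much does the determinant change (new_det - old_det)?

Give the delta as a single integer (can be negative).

Answer: -36

Derivation:
Cofactor C_21 = -4
Entry delta = 4 - -5 = 9
Det delta = entry_delta * cofactor = 9 * -4 = -36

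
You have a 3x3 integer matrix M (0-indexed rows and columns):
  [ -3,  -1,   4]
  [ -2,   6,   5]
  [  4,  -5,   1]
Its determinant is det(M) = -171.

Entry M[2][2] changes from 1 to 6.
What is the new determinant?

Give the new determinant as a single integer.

det is linear in row 2: changing M[2][2] by delta changes det by delta * cofactor(2,2).
Cofactor C_22 = (-1)^(2+2) * minor(2,2) = -20
Entry delta = 6 - 1 = 5
Det delta = 5 * -20 = -100
New det = -171 + -100 = -271

Answer: -271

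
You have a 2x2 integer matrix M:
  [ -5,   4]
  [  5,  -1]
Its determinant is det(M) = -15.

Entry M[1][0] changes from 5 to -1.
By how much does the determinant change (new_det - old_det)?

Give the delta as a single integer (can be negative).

Cofactor C_10 = -4
Entry delta = -1 - 5 = -6
Det delta = entry_delta * cofactor = -6 * -4 = 24

Answer: 24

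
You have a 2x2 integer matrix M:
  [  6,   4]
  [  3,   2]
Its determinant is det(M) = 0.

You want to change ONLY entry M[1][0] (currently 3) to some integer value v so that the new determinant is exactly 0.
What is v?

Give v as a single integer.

det is linear in entry M[1][0]: det = old_det + (v - 3) * C_10
Cofactor C_10 = -4
Want det = 0: 0 + (v - 3) * -4 = 0
  (v - 3) = 0 / -4 = 0
  v = 3 + (0) = 3

Answer: 3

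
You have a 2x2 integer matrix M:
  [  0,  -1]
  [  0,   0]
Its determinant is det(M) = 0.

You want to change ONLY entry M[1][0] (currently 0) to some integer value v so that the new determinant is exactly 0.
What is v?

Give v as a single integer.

Answer: 0

Derivation:
det is linear in entry M[1][0]: det = old_det + (v - 0) * C_10
Cofactor C_10 = 1
Want det = 0: 0 + (v - 0) * 1 = 0
  (v - 0) = 0 / 1 = 0
  v = 0 + (0) = 0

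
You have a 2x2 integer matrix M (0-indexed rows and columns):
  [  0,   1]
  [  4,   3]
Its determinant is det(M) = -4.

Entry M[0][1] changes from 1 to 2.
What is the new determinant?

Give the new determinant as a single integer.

Answer: -8

Derivation:
det is linear in row 0: changing M[0][1] by delta changes det by delta * cofactor(0,1).
Cofactor C_01 = (-1)^(0+1) * minor(0,1) = -4
Entry delta = 2 - 1 = 1
Det delta = 1 * -4 = -4
New det = -4 + -4 = -8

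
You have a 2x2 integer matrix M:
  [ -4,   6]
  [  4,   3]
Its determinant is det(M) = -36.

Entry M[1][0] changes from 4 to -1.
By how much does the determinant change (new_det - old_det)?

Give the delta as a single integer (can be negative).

Cofactor C_10 = -6
Entry delta = -1 - 4 = -5
Det delta = entry_delta * cofactor = -5 * -6 = 30

Answer: 30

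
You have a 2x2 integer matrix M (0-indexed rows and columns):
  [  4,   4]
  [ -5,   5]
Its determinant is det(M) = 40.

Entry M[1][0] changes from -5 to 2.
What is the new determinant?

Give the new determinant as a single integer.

Answer: 12

Derivation:
det is linear in row 1: changing M[1][0] by delta changes det by delta * cofactor(1,0).
Cofactor C_10 = (-1)^(1+0) * minor(1,0) = -4
Entry delta = 2 - -5 = 7
Det delta = 7 * -4 = -28
New det = 40 + -28 = 12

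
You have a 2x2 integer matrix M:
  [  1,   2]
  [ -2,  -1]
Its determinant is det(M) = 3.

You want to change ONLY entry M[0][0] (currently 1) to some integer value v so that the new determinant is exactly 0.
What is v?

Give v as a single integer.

Answer: 4

Derivation:
det is linear in entry M[0][0]: det = old_det + (v - 1) * C_00
Cofactor C_00 = -1
Want det = 0: 3 + (v - 1) * -1 = 0
  (v - 1) = -3 / -1 = 3
  v = 1 + (3) = 4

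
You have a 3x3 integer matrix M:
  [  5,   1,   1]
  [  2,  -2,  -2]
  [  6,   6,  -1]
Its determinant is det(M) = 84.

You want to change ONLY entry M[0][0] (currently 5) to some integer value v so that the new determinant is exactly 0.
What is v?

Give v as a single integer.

Answer: -1

Derivation:
det is linear in entry M[0][0]: det = old_det + (v - 5) * C_00
Cofactor C_00 = 14
Want det = 0: 84 + (v - 5) * 14 = 0
  (v - 5) = -84 / 14 = -6
  v = 5 + (-6) = -1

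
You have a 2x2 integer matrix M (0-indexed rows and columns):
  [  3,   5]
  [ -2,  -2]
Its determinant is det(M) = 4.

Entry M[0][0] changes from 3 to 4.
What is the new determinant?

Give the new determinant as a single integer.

det is linear in row 0: changing M[0][0] by delta changes det by delta * cofactor(0,0).
Cofactor C_00 = (-1)^(0+0) * minor(0,0) = -2
Entry delta = 4 - 3 = 1
Det delta = 1 * -2 = -2
New det = 4 + -2 = 2

Answer: 2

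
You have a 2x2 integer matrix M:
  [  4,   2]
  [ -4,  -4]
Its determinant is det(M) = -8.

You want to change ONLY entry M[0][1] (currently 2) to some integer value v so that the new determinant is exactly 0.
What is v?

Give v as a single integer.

Answer: 4

Derivation:
det is linear in entry M[0][1]: det = old_det + (v - 2) * C_01
Cofactor C_01 = 4
Want det = 0: -8 + (v - 2) * 4 = 0
  (v - 2) = 8 / 4 = 2
  v = 2 + (2) = 4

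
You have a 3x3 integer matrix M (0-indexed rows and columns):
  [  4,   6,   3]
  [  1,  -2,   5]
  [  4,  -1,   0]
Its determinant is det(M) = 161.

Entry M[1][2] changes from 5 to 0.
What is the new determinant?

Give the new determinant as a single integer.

det is linear in row 1: changing M[1][2] by delta changes det by delta * cofactor(1,2).
Cofactor C_12 = (-1)^(1+2) * minor(1,2) = 28
Entry delta = 0 - 5 = -5
Det delta = -5 * 28 = -140
New det = 161 + -140 = 21

Answer: 21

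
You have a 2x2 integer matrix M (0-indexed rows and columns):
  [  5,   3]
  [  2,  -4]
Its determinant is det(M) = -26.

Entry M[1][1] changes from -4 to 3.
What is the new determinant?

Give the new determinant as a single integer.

det is linear in row 1: changing M[1][1] by delta changes det by delta * cofactor(1,1).
Cofactor C_11 = (-1)^(1+1) * minor(1,1) = 5
Entry delta = 3 - -4 = 7
Det delta = 7 * 5 = 35
New det = -26 + 35 = 9

Answer: 9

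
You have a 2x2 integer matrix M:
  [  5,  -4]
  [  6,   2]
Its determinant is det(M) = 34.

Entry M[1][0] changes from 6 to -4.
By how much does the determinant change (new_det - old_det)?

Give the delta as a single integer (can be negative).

Cofactor C_10 = 4
Entry delta = -4 - 6 = -10
Det delta = entry_delta * cofactor = -10 * 4 = -40

Answer: -40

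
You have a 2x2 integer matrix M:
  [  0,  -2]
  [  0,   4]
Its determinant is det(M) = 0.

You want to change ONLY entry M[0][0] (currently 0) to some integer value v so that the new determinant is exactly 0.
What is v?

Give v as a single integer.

Answer: 0

Derivation:
det is linear in entry M[0][0]: det = old_det + (v - 0) * C_00
Cofactor C_00 = 4
Want det = 0: 0 + (v - 0) * 4 = 0
  (v - 0) = 0 / 4 = 0
  v = 0 + (0) = 0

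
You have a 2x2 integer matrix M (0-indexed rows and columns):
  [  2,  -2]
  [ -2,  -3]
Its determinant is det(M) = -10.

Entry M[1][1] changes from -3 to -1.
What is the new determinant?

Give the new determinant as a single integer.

det is linear in row 1: changing M[1][1] by delta changes det by delta * cofactor(1,1).
Cofactor C_11 = (-1)^(1+1) * minor(1,1) = 2
Entry delta = -1 - -3 = 2
Det delta = 2 * 2 = 4
New det = -10 + 4 = -6

Answer: -6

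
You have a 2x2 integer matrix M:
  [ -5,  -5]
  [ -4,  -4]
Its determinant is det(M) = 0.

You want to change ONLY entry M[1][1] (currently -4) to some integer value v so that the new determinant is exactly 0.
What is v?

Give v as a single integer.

Answer: -4

Derivation:
det is linear in entry M[1][1]: det = old_det + (v - -4) * C_11
Cofactor C_11 = -5
Want det = 0: 0 + (v - -4) * -5 = 0
  (v - -4) = 0 / -5 = 0
  v = -4 + (0) = -4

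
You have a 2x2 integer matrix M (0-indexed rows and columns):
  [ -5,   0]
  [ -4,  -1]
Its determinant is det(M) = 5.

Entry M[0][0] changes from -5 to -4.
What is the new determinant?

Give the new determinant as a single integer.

Answer: 4

Derivation:
det is linear in row 0: changing M[0][0] by delta changes det by delta * cofactor(0,0).
Cofactor C_00 = (-1)^(0+0) * minor(0,0) = -1
Entry delta = -4 - -5 = 1
Det delta = 1 * -1 = -1
New det = 5 + -1 = 4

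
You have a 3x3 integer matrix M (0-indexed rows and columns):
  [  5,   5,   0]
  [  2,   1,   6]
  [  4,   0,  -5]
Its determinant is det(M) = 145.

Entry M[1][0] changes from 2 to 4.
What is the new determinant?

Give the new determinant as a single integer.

det is linear in row 1: changing M[1][0] by delta changes det by delta * cofactor(1,0).
Cofactor C_10 = (-1)^(1+0) * minor(1,0) = 25
Entry delta = 4 - 2 = 2
Det delta = 2 * 25 = 50
New det = 145 + 50 = 195

Answer: 195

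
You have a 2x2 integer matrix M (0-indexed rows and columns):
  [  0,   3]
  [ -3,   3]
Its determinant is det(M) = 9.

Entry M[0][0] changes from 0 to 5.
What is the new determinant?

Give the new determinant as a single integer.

Answer: 24

Derivation:
det is linear in row 0: changing M[0][0] by delta changes det by delta * cofactor(0,0).
Cofactor C_00 = (-1)^(0+0) * minor(0,0) = 3
Entry delta = 5 - 0 = 5
Det delta = 5 * 3 = 15
New det = 9 + 15 = 24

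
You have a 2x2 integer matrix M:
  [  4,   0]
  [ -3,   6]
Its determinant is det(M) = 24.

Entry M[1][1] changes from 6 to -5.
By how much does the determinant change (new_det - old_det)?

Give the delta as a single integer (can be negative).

Answer: -44

Derivation:
Cofactor C_11 = 4
Entry delta = -5 - 6 = -11
Det delta = entry_delta * cofactor = -11 * 4 = -44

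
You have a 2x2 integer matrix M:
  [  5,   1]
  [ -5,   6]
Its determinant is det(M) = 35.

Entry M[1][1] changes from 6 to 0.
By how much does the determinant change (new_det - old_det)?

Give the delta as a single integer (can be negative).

Answer: -30

Derivation:
Cofactor C_11 = 5
Entry delta = 0 - 6 = -6
Det delta = entry_delta * cofactor = -6 * 5 = -30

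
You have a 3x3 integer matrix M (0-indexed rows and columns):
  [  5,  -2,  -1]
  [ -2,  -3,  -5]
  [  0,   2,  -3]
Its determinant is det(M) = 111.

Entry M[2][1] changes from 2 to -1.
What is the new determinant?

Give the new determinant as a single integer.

Answer: 30

Derivation:
det is linear in row 2: changing M[2][1] by delta changes det by delta * cofactor(2,1).
Cofactor C_21 = (-1)^(2+1) * minor(2,1) = 27
Entry delta = -1 - 2 = -3
Det delta = -3 * 27 = -81
New det = 111 + -81 = 30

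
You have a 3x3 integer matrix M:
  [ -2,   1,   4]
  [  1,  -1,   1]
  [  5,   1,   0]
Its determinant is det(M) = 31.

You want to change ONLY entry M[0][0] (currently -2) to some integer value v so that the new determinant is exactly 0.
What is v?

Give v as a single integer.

Answer: 29

Derivation:
det is linear in entry M[0][0]: det = old_det + (v - -2) * C_00
Cofactor C_00 = -1
Want det = 0: 31 + (v - -2) * -1 = 0
  (v - -2) = -31 / -1 = 31
  v = -2 + (31) = 29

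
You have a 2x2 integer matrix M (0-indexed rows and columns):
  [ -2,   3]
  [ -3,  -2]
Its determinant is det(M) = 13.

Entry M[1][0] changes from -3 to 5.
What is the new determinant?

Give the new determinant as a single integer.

det is linear in row 1: changing M[1][0] by delta changes det by delta * cofactor(1,0).
Cofactor C_10 = (-1)^(1+0) * minor(1,0) = -3
Entry delta = 5 - -3 = 8
Det delta = 8 * -3 = -24
New det = 13 + -24 = -11

Answer: -11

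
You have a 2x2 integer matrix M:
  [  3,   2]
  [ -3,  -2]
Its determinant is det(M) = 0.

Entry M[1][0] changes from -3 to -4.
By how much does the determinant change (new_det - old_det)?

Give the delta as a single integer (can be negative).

Cofactor C_10 = -2
Entry delta = -4 - -3 = -1
Det delta = entry_delta * cofactor = -1 * -2 = 2

Answer: 2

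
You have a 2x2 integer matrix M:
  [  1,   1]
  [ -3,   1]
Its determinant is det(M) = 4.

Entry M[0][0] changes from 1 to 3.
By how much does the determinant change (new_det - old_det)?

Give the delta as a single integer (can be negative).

Answer: 2

Derivation:
Cofactor C_00 = 1
Entry delta = 3 - 1 = 2
Det delta = entry_delta * cofactor = 2 * 1 = 2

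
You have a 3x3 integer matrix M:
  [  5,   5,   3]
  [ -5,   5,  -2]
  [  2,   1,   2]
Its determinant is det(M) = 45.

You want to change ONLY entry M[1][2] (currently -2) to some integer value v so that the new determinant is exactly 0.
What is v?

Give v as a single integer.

det is linear in entry M[1][2]: det = old_det + (v - -2) * C_12
Cofactor C_12 = 5
Want det = 0: 45 + (v - -2) * 5 = 0
  (v - -2) = -45 / 5 = -9
  v = -2 + (-9) = -11

Answer: -11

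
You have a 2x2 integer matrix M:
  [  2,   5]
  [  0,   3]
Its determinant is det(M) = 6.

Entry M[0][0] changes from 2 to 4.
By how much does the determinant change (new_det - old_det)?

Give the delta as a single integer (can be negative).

Answer: 6

Derivation:
Cofactor C_00 = 3
Entry delta = 4 - 2 = 2
Det delta = entry_delta * cofactor = 2 * 3 = 6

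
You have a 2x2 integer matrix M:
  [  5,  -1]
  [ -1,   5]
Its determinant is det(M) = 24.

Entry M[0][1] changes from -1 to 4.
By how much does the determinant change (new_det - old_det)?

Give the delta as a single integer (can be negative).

Answer: 5

Derivation:
Cofactor C_01 = 1
Entry delta = 4 - -1 = 5
Det delta = entry_delta * cofactor = 5 * 1 = 5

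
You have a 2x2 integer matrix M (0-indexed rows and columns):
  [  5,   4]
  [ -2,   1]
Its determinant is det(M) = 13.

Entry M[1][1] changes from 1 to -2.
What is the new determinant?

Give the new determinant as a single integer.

Answer: -2

Derivation:
det is linear in row 1: changing M[1][1] by delta changes det by delta * cofactor(1,1).
Cofactor C_11 = (-1)^(1+1) * minor(1,1) = 5
Entry delta = -2 - 1 = -3
Det delta = -3 * 5 = -15
New det = 13 + -15 = -2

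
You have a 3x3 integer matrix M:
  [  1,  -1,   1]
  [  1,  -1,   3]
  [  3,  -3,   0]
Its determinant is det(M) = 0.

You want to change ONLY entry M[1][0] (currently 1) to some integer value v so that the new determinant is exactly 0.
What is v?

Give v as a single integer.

Answer: 1

Derivation:
det is linear in entry M[1][0]: det = old_det + (v - 1) * C_10
Cofactor C_10 = -3
Want det = 0: 0 + (v - 1) * -3 = 0
  (v - 1) = 0 / -3 = 0
  v = 1 + (0) = 1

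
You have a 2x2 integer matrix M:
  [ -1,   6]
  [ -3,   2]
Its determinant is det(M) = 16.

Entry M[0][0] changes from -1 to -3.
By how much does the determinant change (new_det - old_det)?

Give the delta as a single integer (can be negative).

Cofactor C_00 = 2
Entry delta = -3 - -1 = -2
Det delta = entry_delta * cofactor = -2 * 2 = -4

Answer: -4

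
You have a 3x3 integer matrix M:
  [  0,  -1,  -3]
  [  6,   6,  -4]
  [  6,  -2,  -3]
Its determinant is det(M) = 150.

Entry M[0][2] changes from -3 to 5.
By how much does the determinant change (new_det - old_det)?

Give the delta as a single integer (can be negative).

Answer: -384

Derivation:
Cofactor C_02 = -48
Entry delta = 5 - -3 = 8
Det delta = entry_delta * cofactor = 8 * -48 = -384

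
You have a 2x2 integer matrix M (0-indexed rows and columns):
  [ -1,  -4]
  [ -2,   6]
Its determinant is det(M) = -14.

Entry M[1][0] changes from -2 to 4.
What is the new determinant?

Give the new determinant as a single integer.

det is linear in row 1: changing M[1][0] by delta changes det by delta * cofactor(1,0).
Cofactor C_10 = (-1)^(1+0) * minor(1,0) = 4
Entry delta = 4 - -2 = 6
Det delta = 6 * 4 = 24
New det = -14 + 24 = 10

Answer: 10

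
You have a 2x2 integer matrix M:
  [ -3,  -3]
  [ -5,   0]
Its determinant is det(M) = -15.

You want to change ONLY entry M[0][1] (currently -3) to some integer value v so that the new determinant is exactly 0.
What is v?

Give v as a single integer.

Answer: 0

Derivation:
det is linear in entry M[0][1]: det = old_det + (v - -3) * C_01
Cofactor C_01 = 5
Want det = 0: -15 + (v - -3) * 5 = 0
  (v - -3) = 15 / 5 = 3
  v = -3 + (3) = 0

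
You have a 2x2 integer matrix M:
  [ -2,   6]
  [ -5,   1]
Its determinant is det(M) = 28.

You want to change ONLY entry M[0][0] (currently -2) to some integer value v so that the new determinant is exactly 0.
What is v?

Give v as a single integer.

det is linear in entry M[0][0]: det = old_det + (v - -2) * C_00
Cofactor C_00 = 1
Want det = 0: 28 + (v - -2) * 1 = 0
  (v - -2) = -28 / 1 = -28
  v = -2 + (-28) = -30

Answer: -30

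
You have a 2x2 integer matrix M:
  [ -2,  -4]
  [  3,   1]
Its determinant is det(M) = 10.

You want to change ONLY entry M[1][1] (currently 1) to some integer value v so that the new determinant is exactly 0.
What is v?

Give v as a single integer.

Answer: 6

Derivation:
det is linear in entry M[1][1]: det = old_det + (v - 1) * C_11
Cofactor C_11 = -2
Want det = 0: 10 + (v - 1) * -2 = 0
  (v - 1) = -10 / -2 = 5
  v = 1 + (5) = 6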